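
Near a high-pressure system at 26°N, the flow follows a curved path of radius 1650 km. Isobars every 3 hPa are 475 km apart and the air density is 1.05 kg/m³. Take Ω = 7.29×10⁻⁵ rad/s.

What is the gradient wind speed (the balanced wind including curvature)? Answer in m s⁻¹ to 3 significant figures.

Coriolis parameter at 26°N:
f = 2Ω sin φ = 2 × 7.29×10⁻⁵ × sin 26° = 6.39×10⁻⁵ s⁻¹
Pressure gradient: |∂P/∂n| = 300 Pa / 475000 m = 6.32×10⁻⁴ Pa/m
Geostrophic speed: V_g = |∂P/∂n|/(fρ) = 6.32×10⁻⁴/(6.39×10⁻⁵ × 1.05) = 9.41 m/s
Around a high, pressure-gradient force acts outward with centrifugal, so Coriolis balances both:
fV = (1/ρ)|∂P/∂n| + V²/R  →  V² − fR·V + fR·V_g = 0
With fR = 6.39×10⁻⁵ × 1650×10³ m = 105 m/s:
V = [fR − √((fR)² − 4 fR V_g)]/2 = [105 − √(105² − 4×105×9.41)]/2 = 10.4 m/s
Supergeostrophic (V > V_g = 9.41 m/s), as expected around a high.

10.4 m s⁻¹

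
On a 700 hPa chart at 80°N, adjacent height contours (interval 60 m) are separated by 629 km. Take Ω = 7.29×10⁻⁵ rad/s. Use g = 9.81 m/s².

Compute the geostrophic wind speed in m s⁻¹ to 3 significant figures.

6.52 m s⁻¹

Coriolis parameter at 80°N:
f = 2Ω sin φ = 2 × 7.29×10⁻⁵ × sin 80° = 1.44×10⁻⁴ s⁻¹
Height gradient: |∂Z/∂n| = 60 m / 629000 m = 9.54×10⁻⁵
On a pressure surface, geostrophic balance gives V_g = (g/f)|∂Z/∂n|:
V_g = 9.81 × 9.54×10⁻⁵ / 1.44×10⁻⁴ = 6.52 m/s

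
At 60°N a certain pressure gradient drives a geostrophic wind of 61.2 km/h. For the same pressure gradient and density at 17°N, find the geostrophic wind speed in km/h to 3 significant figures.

181 km/h

With the same pressure gradient and density, V_g ∝ 1/f ∝ 1/sin φ.
V₂ = V₁ · sin φ₁ / sin φ₂ = 61.2 × sin 60° / sin 17°
V₂ = 61.2 × 0.8660/0.2924 = 181 km/h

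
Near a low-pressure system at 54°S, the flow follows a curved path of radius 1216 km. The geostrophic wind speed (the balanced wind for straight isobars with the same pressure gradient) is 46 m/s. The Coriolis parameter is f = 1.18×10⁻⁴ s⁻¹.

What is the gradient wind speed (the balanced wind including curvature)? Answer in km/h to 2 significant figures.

130 km/h

Around a low, centrifugal force acts outward with Coriolis, so pressure-gradient force balances both:
(1/ρ)|∂P/∂n| = fV + V²/R  →  V² + fR·V − fR·V_g = 0
With fR = 1.18×10⁻⁴ × 1216×10³ m = 143 m/s:
V = [−fR + √((fR)² + 4 fR V_g)]/2 = [−143 + √(143² + 4×143×46)]/2 = 36.6 m/s
Subgeostrophic (V < V_g = 46 m/s), as expected around a low.
Converting: 36.6 m/s × 3.6 = 130 km/h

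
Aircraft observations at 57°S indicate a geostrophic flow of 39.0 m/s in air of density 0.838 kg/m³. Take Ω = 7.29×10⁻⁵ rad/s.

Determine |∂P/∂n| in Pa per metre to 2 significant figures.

Coriolis parameter at 57°S:
f = 2Ω sin φ = 2 × 7.29×10⁻⁵ × sin 57° = 1.22×10⁻⁴ s⁻¹
Geostrophic balance rearranged: |∂P/∂n| = f ρ V_g
|∂P/∂n| = 1.22×10⁻⁴ × 0.838 × 39.0 = 4.00×10⁻³ Pa/m

4.0×10⁻³ Pa/m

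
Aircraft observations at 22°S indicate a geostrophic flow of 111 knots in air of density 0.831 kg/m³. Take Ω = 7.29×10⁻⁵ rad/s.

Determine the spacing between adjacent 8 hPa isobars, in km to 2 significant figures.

310 km

Coriolis parameter at 22°S:
f = 2Ω sin φ = 2 × 7.29×10⁻⁵ × sin 22° = 5.46×10⁻⁵ s⁻¹
Wind speed in SI: 111 knots = 57.1 m/s
Geostrophic balance rearranged: |∂P/∂n| = f ρ V_g
|∂P/∂n| = 5.46×10⁻⁵ × 0.831 × 57.1 = 2.59×10⁻³ Pa/m
Isobar spacing: Δn = ΔP/|∂P/∂n| = 800 Pa / 2.59×10⁻³ Pa/m = 308670 m ≈ 310 km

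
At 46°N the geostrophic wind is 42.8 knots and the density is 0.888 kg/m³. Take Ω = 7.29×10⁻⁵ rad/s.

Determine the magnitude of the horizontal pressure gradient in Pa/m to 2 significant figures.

Coriolis parameter at 46°N:
f = 2Ω sin φ = 2 × 7.29×10⁻⁵ × sin 46° = 1.05×10⁻⁴ s⁻¹
Wind speed in SI: 42.8 knots = 22.0 m/s
Geostrophic balance rearranged: |∂P/∂n| = f ρ V_g
|∂P/∂n| = 1.05×10⁻⁴ × 0.888 × 22.0 = 2.05×10⁻³ Pa/m

2.1×10⁻³ Pa/m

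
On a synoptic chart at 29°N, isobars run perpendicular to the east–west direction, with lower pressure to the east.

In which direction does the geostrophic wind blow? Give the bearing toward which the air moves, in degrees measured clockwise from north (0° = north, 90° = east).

180°

The pressure-gradient force points toward the east (bearing 090°).
Geostrophic balance: in the Northern Hemisphere the Coriolis force deflects motion to the right, so the geostrophic wind blows 90° to the right of the pressure-gradient force (low pressure on the left).
Rotating 090° by 90° clockwise gives 180° — the wind blows toward the south.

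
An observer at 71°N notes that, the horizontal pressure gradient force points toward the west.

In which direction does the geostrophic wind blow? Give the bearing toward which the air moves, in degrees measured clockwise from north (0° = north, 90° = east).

The pressure-gradient force points toward the west (bearing 270°).
Geostrophic balance: in the Northern Hemisphere the Coriolis force deflects motion to the right, so the geostrophic wind blows 90° to the right of the pressure-gradient force (low pressure on the left).
Rotating 270° by 90° clockwise gives 000° — the wind blows toward the north.

000°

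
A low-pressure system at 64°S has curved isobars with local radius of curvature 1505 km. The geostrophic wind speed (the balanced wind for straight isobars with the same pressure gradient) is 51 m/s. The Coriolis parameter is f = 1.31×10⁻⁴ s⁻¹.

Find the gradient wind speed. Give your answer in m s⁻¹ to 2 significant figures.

42 m s⁻¹

Around a low, centrifugal force acts outward with Coriolis, so pressure-gradient force balances both:
(1/ρ)|∂P/∂n| = fV + V²/R  →  V² + fR·V − fR·V_g = 0
With fR = 1.31×10⁻⁴ × 1505×10³ m = 197 m/s:
V = [−fR + √((fR)² + 4 fR V_g)]/2 = [−197 + √(197² + 4×197×51)]/2 = 42 m/s
Subgeostrophic (V < V_g = 51 m/s), as expected around a low.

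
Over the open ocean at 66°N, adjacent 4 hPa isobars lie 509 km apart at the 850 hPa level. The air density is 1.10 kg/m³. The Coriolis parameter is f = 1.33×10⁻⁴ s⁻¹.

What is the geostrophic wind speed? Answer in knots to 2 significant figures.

Pressure gradient: |∂P/∂n| = 400 Pa / 509000 m = 7.86×10⁻⁴ Pa/m
Geostrophic balance (pressure-gradient force = Coriolis force):
V_g = (1/(fρ)) |∂P/∂n| = 7.86×10⁻⁴ / (1.33×10⁻⁴ × 1.10) = 5.37 m/s
Converting: 5.37 m/s × 1.944 = 10 knots

10 knots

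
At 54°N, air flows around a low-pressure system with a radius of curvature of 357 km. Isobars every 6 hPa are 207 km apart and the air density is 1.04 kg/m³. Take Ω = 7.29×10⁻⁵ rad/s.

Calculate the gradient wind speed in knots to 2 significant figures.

33 knots

Coriolis parameter at 54°N:
f = 2Ω sin φ = 2 × 7.29×10⁻⁵ × sin 54° = 1.18×10⁻⁴ s⁻¹
Pressure gradient: |∂P/∂n| = 600 Pa / 207000 m = 2.90×10⁻³ Pa/m
Geostrophic speed: V_g = |∂P/∂n|/(fρ) = 2.90×10⁻³/(1.18×10⁻⁴ × 1.04) = 23.6 m/s
Around a low, centrifugal force acts outward with Coriolis, so pressure-gradient force balances both:
(1/ρ)|∂P/∂n| = fV + V²/R  →  V² + fR·V − fR·V_g = 0
With fR = 1.18×10⁻⁴ × 357×10³ m = 42.1 m/s:
V = [−fR + √((fR)² + 4 fR V_g)]/2 = [−42.1 + √(42.1² + 4×42.1×23.6)]/2 = 16.9 m/s
Subgeostrophic (V < V_g = 23.6 m/s), as expected around a low.
Converting: 16.9 m/s × 1.944 = 33 knots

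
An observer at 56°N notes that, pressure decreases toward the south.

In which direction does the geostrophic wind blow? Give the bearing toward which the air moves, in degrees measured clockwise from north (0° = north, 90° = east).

The pressure-gradient force points toward the south (bearing 180°).
Geostrophic balance: in the Northern Hemisphere the Coriolis force deflects motion to the right, so the geostrophic wind blows 90° to the right of the pressure-gradient force (low pressure on the left).
Rotating 180° by 90° clockwise gives 270° — the wind blows toward the west.

270°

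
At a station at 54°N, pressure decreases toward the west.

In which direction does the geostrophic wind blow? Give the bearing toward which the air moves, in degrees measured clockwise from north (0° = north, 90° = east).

000°

The pressure-gradient force points toward the west (bearing 270°).
Geostrophic balance: in the Northern Hemisphere the Coriolis force deflects motion to the right, so the geostrophic wind blows 90° to the right of the pressure-gradient force (low pressure on the left).
Rotating 270° by 90° clockwise gives 000° — the wind blows toward the north.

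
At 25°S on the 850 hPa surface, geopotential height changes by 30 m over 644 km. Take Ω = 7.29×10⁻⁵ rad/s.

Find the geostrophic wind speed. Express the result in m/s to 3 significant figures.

7.42 m/s

Coriolis parameter at 25°S:
f = 2Ω sin φ = 2 × 7.29×10⁻⁵ × sin 25° = 6.16×10⁻⁵ s⁻¹
Height gradient: |∂Z/∂n| = 30 m / 644000 m = 4.66×10⁻⁵
On a pressure surface, geostrophic balance gives V_g = (g/f)|∂Z/∂n|:
V_g = 9.81 × 4.66×10⁻⁵ / 6.16×10⁻⁵ = 7.42 m/s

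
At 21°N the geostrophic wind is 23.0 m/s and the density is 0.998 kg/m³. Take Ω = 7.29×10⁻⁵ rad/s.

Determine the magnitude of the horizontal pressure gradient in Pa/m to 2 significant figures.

1.2×10⁻³ Pa/m

Coriolis parameter at 21°N:
f = 2Ω sin φ = 2 × 7.29×10⁻⁵ × sin 21° = 5.23×10⁻⁵ s⁻¹
Geostrophic balance rearranged: |∂P/∂n| = f ρ V_g
|∂P/∂n| = 5.23×10⁻⁵ × 0.998 × 23.0 = 1.20×10⁻³ Pa/m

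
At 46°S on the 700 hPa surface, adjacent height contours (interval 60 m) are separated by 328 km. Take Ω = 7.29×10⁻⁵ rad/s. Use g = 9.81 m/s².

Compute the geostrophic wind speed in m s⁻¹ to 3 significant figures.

17.1 m s⁻¹

Coriolis parameter at 46°S:
f = 2Ω sin φ = 2 × 7.29×10⁻⁵ × sin 46° = 1.05×10⁻⁴ s⁻¹
Height gradient: |∂Z/∂n| = 60 m / 328000 m = 1.83×10⁻⁴
On a pressure surface, geostrophic balance gives V_g = (g/f)|∂Z/∂n|:
V_g = 9.81 × 1.83×10⁻⁴ / 1.05×10⁻⁴ = 17.1 m/s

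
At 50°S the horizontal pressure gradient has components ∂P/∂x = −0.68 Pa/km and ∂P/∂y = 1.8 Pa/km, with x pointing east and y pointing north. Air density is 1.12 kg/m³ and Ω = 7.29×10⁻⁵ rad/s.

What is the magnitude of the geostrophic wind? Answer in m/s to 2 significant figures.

15 m/s

Coriolis parameter at 50°S:
f = 2Ω sin φ = 2 × 7.29×10⁻⁵ × sin 50° = 1.12×10⁻⁴ s⁻¹
In the Southern Hemisphere f is negative: f = −1.12×10⁻⁴ s⁻¹.
Component geostrophic relations (x east, y north):
u_g = −(1/(fρ)) ∂P/∂y,  v_g = (1/(fρ)) ∂P/∂x
u_g = −(1.8×10⁻³)/(−1.12×10⁻⁴ × 1.12) = 14.4 m/s;  v_g = (−0.68×10⁻³)/(−1.12×10⁻⁴ × 1.12) = 5.44 m/s
|V_g| = √(u_g² + v_g²) = 15.4 m/s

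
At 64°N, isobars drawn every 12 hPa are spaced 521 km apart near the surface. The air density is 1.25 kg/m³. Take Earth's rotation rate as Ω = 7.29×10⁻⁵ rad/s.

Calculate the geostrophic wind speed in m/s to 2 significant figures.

Coriolis parameter at 64°N:
f = 2Ω sin φ = 2 × 7.29×10⁻⁵ × sin 64° = 1.31×10⁻⁴ s⁻¹
Pressure gradient: |∂P/∂n| = 1200 Pa / 521000 m = 2.30×10⁻³ Pa/m
Geostrophic balance (pressure-gradient force = Coriolis force):
V_g = (1/(fρ)) |∂P/∂n| = 2.30×10⁻³ / (1.31×10⁻⁴ × 1.25) = 14.1 m/s

14 m/s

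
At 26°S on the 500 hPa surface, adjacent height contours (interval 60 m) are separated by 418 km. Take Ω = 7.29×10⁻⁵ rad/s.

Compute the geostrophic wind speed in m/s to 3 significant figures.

Coriolis parameter at 26°S:
f = 2Ω sin φ = 2 × 7.29×10⁻⁵ × sin 26° = 6.39×10⁻⁵ s⁻¹
Height gradient: |∂Z/∂n| = 60 m / 418000 m = 1.44×10⁻⁴
On a pressure surface, geostrophic balance gives V_g = (g/f)|∂Z/∂n|:
V_g = 9.81 × 1.44×10⁻⁴ / 6.39×10⁻⁵ = 22.0 m/s

22.0 m/s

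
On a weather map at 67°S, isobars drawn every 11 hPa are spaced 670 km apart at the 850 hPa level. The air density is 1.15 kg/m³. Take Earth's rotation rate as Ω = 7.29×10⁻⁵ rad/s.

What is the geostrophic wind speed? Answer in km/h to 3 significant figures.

Coriolis parameter at 67°S:
f = 2Ω sin φ = 2 × 7.29×10⁻⁵ × sin 67° = 1.34×10⁻⁴ s⁻¹
Pressure gradient: |∂P/∂n| = 1100 Pa / 670000 m = 1.64×10⁻³ Pa/m
Geostrophic balance (pressure-gradient force = Coriolis force):
V_g = (1/(fρ)) |∂P/∂n| = 1.64×10⁻³ / (1.34×10⁻⁴ × 1.15) = 10.6 m/s
Converting: 10.6 m/s × 3.6 = 38.3 km/h

38.3 km/h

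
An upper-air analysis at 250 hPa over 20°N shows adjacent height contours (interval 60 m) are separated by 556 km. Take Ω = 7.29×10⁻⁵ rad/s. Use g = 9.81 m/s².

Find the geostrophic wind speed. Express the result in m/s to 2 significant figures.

21 m/s

Coriolis parameter at 20°N:
f = 2Ω sin φ = 2 × 7.29×10⁻⁵ × sin 20° = 4.99×10⁻⁵ s⁻¹
Height gradient: |∂Z/∂n| = 60 m / 556000 m = 1.08×10⁻⁴
On a pressure surface, geostrophic balance gives V_g = (g/f)|∂Z/∂n|:
V_g = 9.81 × 1.08×10⁻⁴ / 4.99×10⁻⁵ = 21.2 m/s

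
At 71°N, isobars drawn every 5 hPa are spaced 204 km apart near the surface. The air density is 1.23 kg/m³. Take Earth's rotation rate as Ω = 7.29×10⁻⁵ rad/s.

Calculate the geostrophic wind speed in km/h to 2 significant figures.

52 km/h

Coriolis parameter at 71°N:
f = 2Ω sin φ = 2 × 7.29×10⁻⁵ × sin 71° = 1.38×10⁻⁴ s⁻¹
Pressure gradient: |∂P/∂n| = 500 Pa / 204000 m = 2.45×10⁻³ Pa/m
Geostrophic balance (pressure-gradient force = Coriolis force):
V_g = (1/(fρ)) |∂P/∂n| = 2.45×10⁻³ / (1.38×10⁻⁴ × 1.23) = 14.5 m/s
Converting: 14.5 m/s × 3.6 = 52 km/h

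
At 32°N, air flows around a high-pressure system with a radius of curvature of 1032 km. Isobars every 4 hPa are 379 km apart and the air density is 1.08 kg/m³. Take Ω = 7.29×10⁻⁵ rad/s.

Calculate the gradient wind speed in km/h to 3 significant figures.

Coriolis parameter at 32°N:
f = 2Ω sin φ = 2 × 7.29×10⁻⁵ × sin 32° = 7.73×10⁻⁵ s⁻¹
Pressure gradient: |∂P/∂n| = 400 Pa / 379000 m = 1.06×10⁻³ Pa/m
Geostrophic speed: V_g = |∂P/∂n|/(fρ) = 1.06×10⁻³/(7.73×10⁻⁵ × 1.08) = 12.6 m/s
Around a high, pressure-gradient force acts outward with centrifugal, so Coriolis balances both:
fV = (1/ρ)|∂P/∂n| + V²/R  →  V² − fR·V + fR·V_g = 0
With fR = 7.73×10⁻⁵ × 1032×10³ m = 79.7 m/s:
V = [fR − √((fR)² − 4 fR V_g)]/2 = [79.7 − √(79.7² − 4×79.7×12.6)]/2 = 15.8 m/s
Supergeostrophic (V > V_g = 12.6 m/s), as expected around a high.
Converting: 15.8 m/s × 3.6 = 56.8 km/h

56.8 km/h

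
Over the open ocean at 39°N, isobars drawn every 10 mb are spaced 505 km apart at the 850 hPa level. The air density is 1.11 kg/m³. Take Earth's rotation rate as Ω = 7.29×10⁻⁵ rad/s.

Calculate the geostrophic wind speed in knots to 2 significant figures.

Coriolis parameter at 39°N:
f = 2Ω sin φ = 2 × 7.29×10⁻⁵ × sin 39° = 9.18×10⁻⁵ s⁻¹
Pressure gradient: |∂P/∂n| = 1000 Pa / 505000 m = 1.98×10⁻³ Pa/m
Geostrophic balance (pressure-gradient force = Coriolis force):
V_g = (1/(fρ)) |∂P/∂n| = 1.98×10⁻³ / (9.18×10⁻⁵ × 1.11) = 19.4 m/s
Converting: 19.4 m/s × 1.944 = 38 knots

38 knots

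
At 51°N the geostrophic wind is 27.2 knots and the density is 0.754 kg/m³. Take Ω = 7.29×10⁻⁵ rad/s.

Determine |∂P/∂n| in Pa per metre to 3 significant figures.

1.20×10⁻³ Pa/m

Coriolis parameter at 51°N:
f = 2Ω sin φ = 2 × 7.29×10⁻⁵ × sin 51° = 1.13×10⁻⁴ s⁻¹
Wind speed in SI: 27.2 knots = 14.0 m/s
Geostrophic balance rearranged: |∂P/∂n| = f ρ V_g
|∂P/∂n| = 1.13×10⁻⁴ × 0.754 × 14.0 = 1.20×10⁻³ Pa/m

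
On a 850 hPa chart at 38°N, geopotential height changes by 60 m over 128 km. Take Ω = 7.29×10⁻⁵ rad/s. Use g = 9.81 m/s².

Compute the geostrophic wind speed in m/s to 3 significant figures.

Coriolis parameter at 38°N:
f = 2Ω sin φ = 2 × 7.29×10⁻⁵ × sin 38° = 8.98×10⁻⁵ s⁻¹
Height gradient: |∂Z/∂n| = 60 m / 128000 m = 4.69×10⁻⁴
On a pressure surface, geostrophic balance gives V_g = (g/f)|∂Z/∂n|:
V_g = 9.81 × 4.69×10⁻⁴ / 8.98×10⁻⁵ = 51.2 m/s

51.2 m/s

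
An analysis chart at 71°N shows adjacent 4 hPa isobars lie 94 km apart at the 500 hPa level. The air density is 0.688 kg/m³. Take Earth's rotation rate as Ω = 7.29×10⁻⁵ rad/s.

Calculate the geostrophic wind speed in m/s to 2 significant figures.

45 m/s

Coriolis parameter at 71°N:
f = 2Ω sin φ = 2 × 7.29×10⁻⁵ × sin 71° = 1.38×10⁻⁴ s⁻¹
Pressure gradient: |∂P/∂n| = 400 Pa / 94000 m = 4.26×10⁻³ Pa/m
Geostrophic balance (pressure-gradient force = Coriolis force):
V_g = (1/(fρ)) |∂P/∂n| = 4.26×10⁻³ / (1.38×10⁻⁴ × 0.688) = 44.9 m/s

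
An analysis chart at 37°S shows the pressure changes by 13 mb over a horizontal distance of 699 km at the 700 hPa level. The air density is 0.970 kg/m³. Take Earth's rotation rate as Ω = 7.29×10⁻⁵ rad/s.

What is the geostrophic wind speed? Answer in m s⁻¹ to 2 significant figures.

Coriolis parameter at 37°S:
f = 2Ω sin φ = 2 × 7.29×10⁻⁵ × sin 37° = 8.77×10⁻⁵ s⁻¹
Pressure gradient: |∂P/∂n| = 1300 Pa / 699000 m = 1.86×10⁻³ Pa/m
Geostrophic balance (pressure-gradient force = Coriolis force):
V_g = (1/(fρ)) |∂P/∂n| = 1.86×10⁻³ / (8.77×10⁻⁵ × 0.970) = 21.9 m/s

22 m s⁻¹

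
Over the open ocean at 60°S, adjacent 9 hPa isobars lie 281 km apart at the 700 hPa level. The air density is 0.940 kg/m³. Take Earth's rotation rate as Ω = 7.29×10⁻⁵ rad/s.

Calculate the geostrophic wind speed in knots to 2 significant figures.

52 knots

Coriolis parameter at 60°S:
f = 2Ω sin φ = 2 × 7.29×10⁻⁵ × sin 60° = 1.26×10⁻⁴ s⁻¹
Pressure gradient: |∂P/∂n| = 900 Pa / 281000 m = 3.20×10⁻³ Pa/m
Geostrophic balance (pressure-gradient force = Coriolis force):
V_g = (1/(fρ)) |∂P/∂n| = 3.20×10⁻³ / (1.26×10⁻⁴ × 0.940) = 27.0 m/s
Converting: 27.0 m/s × 1.944 = 52 knots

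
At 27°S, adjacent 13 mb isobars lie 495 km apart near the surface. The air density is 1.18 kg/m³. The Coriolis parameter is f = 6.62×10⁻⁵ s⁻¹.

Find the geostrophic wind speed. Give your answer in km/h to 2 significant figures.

120 km/h

Pressure gradient: |∂P/∂n| = 1300 Pa / 495000 m = 2.63×10⁻³ Pa/m
Geostrophic balance (pressure-gradient force = Coriolis force):
V_g = (1/(fρ)) |∂P/∂n| = 2.63×10⁻³ / (6.62×10⁻⁵ × 1.18) = 33.6 m/s
Converting: 33.6 m/s × 3.6 = 120 km/h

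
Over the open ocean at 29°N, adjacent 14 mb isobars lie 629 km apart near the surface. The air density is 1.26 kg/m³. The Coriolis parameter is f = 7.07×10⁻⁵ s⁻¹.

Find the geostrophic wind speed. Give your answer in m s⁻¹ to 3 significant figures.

25.0 m s⁻¹

Pressure gradient: |∂P/∂n| = 1400 Pa / 629000 m = 2.23×10⁻³ Pa/m
Geostrophic balance (pressure-gradient force = Coriolis force):
V_g = (1/(fρ)) |∂P/∂n| = 2.23×10⁻³ / (7.07×10⁻⁵ × 1.26) = 25.0 m/s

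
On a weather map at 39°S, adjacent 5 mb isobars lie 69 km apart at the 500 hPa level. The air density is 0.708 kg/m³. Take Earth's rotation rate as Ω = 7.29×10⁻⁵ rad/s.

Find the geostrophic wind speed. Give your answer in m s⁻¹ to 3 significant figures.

112 m s⁻¹

Coriolis parameter at 39°S:
f = 2Ω sin φ = 2 × 7.29×10⁻⁵ × sin 39° = 9.18×10⁻⁵ s⁻¹
Pressure gradient: |∂P/∂n| = 500 Pa / 69000 m = 7.25×10⁻³ Pa/m
Geostrophic balance (pressure-gradient force = Coriolis force):
V_g = (1/(fρ)) |∂P/∂n| = 7.25×10⁻³ / (9.18×10⁻⁵ × 0.708) = 112 m/s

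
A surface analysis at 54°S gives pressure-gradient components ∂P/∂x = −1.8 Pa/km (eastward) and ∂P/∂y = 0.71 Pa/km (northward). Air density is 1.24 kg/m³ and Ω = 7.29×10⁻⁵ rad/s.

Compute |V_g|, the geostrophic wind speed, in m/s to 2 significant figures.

Coriolis parameter at 54°S:
f = 2Ω sin φ = 2 × 7.29×10⁻⁵ × sin 54° = 1.18×10⁻⁴ s⁻¹
In the Southern Hemisphere f is negative: f = −1.18×10⁻⁴ s⁻¹.
Component geostrophic relations (x east, y north):
u_g = −(1/(fρ)) ∂P/∂y,  v_g = (1/(fρ)) ∂P/∂x
u_g = −(0.71×10⁻³)/(−1.18×10⁻⁴ × 1.24) = 4.85 m/s;  v_g = (−1.8×10⁻³)/(−1.18×10⁻⁴ × 1.24) = 12.3 m/s
|V_g| = √(u_g² + v_g²) = 13.2 m/s

13 m/s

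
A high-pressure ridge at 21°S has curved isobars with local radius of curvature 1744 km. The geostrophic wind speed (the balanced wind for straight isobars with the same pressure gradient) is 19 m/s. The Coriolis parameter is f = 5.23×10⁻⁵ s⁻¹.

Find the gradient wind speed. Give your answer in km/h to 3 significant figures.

97.1 km/h

Around a high, pressure-gradient force acts outward with centrifugal, so Coriolis balances both:
fV = (1/ρ)|∂P/∂n| + V²/R  →  V² − fR·V + fR·V_g = 0
With fR = 5.23×10⁻⁵ × 1744×10³ m = 91.2 m/s:
V = [fR − √((fR)² − 4 fR V_g)]/2 = [91.2 − √(91.2² − 4×91.2×19)]/2 = 27 m/s
Supergeostrophic (V > V_g = 19 m/s), as expected around a high.
Converting: 27 m/s × 3.6 = 97.1 km/h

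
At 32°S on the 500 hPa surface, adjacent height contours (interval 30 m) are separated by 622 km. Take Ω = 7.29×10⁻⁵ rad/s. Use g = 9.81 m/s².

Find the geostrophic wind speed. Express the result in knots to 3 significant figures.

Coriolis parameter at 32°S:
f = 2Ω sin φ = 2 × 7.29×10⁻⁵ × sin 32° = 7.73×10⁻⁵ s⁻¹
Height gradient: |∂Z/∂n| = 30 m / 622000 m = 4.82×10⁻⁵
On a pressure surface, geostrophic balance gives V_g = (g/f)|∂Z/∂n|:
V_g = 9.81 × 4.82×10⁻⁵ / 7.73×10⁻⁵ = 6.12 m/s
Converting: 6.12 m/s × 1.944 = 11.9 knots

11.9 knots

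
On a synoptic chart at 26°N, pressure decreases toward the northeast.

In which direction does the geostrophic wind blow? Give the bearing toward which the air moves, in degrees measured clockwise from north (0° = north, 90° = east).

The pressure-gradient force points toward the northeast (bearing 045°).
Geostrophic balance: in the Northern Hemisphere the Coriolis force deflects motion to the right, so the geostrophic wind blows 90° to the right of the pressure-gradient force (low pressure on the left).
Rotating 045° by 90° clockwise gives 135° — the wind blows toward the southeast.

135°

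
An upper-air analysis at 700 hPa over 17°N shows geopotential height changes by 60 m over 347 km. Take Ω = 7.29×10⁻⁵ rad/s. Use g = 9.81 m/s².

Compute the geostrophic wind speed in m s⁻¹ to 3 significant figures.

39.8 m s⁻¹

Coriolis parameter at 17°N:
f = 2Ω sin φ = 2 × 7.29×10⁻⁵ × sin 17° = 4.26×10⁻⁵ s⁻¹
Height gradient: |∂Z/∂n| = 60 m / 347000 m = 1.73×10⁻⁴
On a pressure surface, geostrophic balance gives V_g = (g/f)|∂Z/∂n|:
V_g = 9.81 × 1.73×10⁻⁴ / 4.26×10⁻⁵ = 39.8 m/s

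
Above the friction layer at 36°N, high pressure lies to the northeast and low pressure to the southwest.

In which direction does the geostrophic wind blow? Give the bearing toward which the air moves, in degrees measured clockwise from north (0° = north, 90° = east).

The pressure-gradient force points toward the southwest (bearing 225°).
Geostrophic balance: in the Northern Hemisphere the Coriolis force deflects motion to the right, so the geostrophic wind blows 90° to the right of the pressure-gradient force (low pressure on the left).
Rotating 225° by 90° clockwise gives 315° — the wind blows toward the northwest.

315°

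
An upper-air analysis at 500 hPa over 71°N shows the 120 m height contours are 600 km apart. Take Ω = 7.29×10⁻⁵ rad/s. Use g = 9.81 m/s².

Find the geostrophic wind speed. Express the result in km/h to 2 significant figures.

Coriolis parameter at 71°N:
f = 2Ω sin φ = 2 × 7.29×10⁻⁵ × sin 71° = 1.38×10⁻⁴ s⁻¹
Height gradient: |∂Z/∂n| = 120 m / 600000 m = 2.00×10⁻⁴
On a pressure surface, geostrophic balance gives V_g = (g/f)|∂Z/∂n|:
V_g = 9.81 × 2.00×10⁻⁴ / 1.38×10⁻⁴ = 14.2 m/s
Converting: 14.2 m/s × 3.6 = 51 km/h

51 km/h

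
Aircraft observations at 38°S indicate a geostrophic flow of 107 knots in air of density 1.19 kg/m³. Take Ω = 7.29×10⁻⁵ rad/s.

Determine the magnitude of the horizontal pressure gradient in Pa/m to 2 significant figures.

5.9×10⁻³ Pa/m

Coriolis parameter at 38°S:
f = 2Ω sin φ = 2 × 7.29×10⁻⁵ × sin 38° = 8.98×10⁻⁵ s⁻¹
Wind speed in SI: 107 knots = 55.0 m/s
Geostrophic balance rearranged: |∂P/∂n| = f ρ V_g
|∂P/∂n| = 8.98×10⁻⁵ × 1.19 × 55.0 = 5.88×10⁻³ Pa/m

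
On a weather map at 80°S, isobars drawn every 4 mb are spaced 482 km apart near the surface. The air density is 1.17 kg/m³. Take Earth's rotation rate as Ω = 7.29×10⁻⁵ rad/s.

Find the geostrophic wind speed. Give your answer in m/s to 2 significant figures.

Coriolis parameter at 80°S:
f = 2Ω sin φ = 2 × 7.29×10⁻⁵ × sin 80° = 1.44×10⁻⁴ s⁻¹
Pressure gradient: |∂P/∂n| = 400 Pa / 482000 m = 8.30×10⁻⁴ Pa/m
Geostrophic balance (pressure-gradient force = Coriolis force):
V_g = (1/(fρ)) |∂P/∂n| = 8.30×10⁻⁴ / (1.44×10⁻⁴ × 1.17) = 4.94 m/s

4.9 m/s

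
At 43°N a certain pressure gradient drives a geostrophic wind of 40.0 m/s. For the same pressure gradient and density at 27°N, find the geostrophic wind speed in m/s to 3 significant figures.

With the same pressure gradient and density, V_g ∝ 1/f ∝ 1/sin φ.
V₂ = V₁ · sin φ₁ / sin φ₂ = 40.0 × sin 43° / sin 27°
V₂ = 40.0 × 0.6820/0.4540 = 60.1 m/s

60.1 m/s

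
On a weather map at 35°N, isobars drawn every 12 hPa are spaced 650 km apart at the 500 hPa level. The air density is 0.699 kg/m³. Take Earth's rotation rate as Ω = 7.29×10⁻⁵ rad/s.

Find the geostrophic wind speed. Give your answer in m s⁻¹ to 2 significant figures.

Coriolis parameter at 35°N:
f = 2Ω sin φ = 2 × 7.29×10⁻⁵ × sin 35° = 8.36×10⁻⁵ s⁻¹
Pressure gradient: |∂P/∂n| = 1200 Pa / 650000 m = 1.85×10⁻³ Pa/m
Geostrophic balance (pressure-gradient force = Coriolis force):
V_g = (1/(fρ)) |∂P/∂n| = 1.85×10⁻³ / (8.36×10⁻⁵ × 0.699) = 31.6 m/s

32 m s⁻¹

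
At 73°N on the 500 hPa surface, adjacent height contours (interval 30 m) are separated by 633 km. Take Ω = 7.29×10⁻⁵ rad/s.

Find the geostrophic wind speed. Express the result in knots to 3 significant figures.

6.48 knots

Coriolis parameter at 73°N:
f = 2Ω sin φ = 2 × 7.29×10⁻⁵ × sin 73° = 1.39×10⁻⁴ s⁻¹
Height gradient: |∂Z/∂n| = 30 m / 633000 m = 4.74×10⁻⁵
On a pressure surface, geostrophic balance gives V_g = (g/f)|∂Z/∂n|:
V_g = 9.81 × 4.74×10⁻⁵ / 1.39×10⁻⁴ = 3.33 m/s
Converting: 3.33 m/s × 1.944 = 6.48 knots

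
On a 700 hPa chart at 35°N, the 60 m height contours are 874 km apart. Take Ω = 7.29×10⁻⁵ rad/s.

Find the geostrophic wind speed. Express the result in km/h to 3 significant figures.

Coriolis parameter at 35°N:
f = 2Ω sin φ = 2 × 7.29×10⁻⁵ × sin 35° = 8.36×10⁻⁵ s⁻¹
Height gradient: |∂Z/∂n| = 60 m / 874000 m = 6.86×10⁻⁵
On a pressure surface, geostrophic balance gives V_g = (g/f)|∂Z/∂n|:
V_g = 9.81 × 6.86×10⁻⁵ / 8.36×10⁻⁵ = 8.05 m/s
Converting: 8.05 m/s × 3.6 = 29.0 km/h

29.0 km/h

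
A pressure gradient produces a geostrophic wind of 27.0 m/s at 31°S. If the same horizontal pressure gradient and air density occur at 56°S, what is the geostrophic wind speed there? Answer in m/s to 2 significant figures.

17 m/s

With the same pressure gradient and density, V_g ∝ 1/f ∝ 1/sin φ.
V₂ = V₁ · sin φ₁ / sin φ₂ = 27.0 × sin 31° / sin 56°
V₂ = 27.0 × 0.5150/0.8290 = 17 m/s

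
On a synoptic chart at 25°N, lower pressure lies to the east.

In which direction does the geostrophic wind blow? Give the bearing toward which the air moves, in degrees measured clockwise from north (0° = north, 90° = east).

The pressure-gradient force points toward the east (bearing 090°).
Geostrophic balance: in the Northern Hemisphere the Coriolis force deflects motion to the right, so the geostrophic wind blows 90° to the right of the pressure-gradient force (low pressure on the left).
Rotating 090° by 90° clockwise gives 180° — the wind blows toward the south.

180°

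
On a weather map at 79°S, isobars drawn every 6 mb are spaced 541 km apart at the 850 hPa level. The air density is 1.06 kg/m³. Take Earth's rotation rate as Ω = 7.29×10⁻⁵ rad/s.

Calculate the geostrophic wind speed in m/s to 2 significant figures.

7.3 m/s

Coriolis parameter at 79°S:
f = 2Ω sin φ = 2 × 7.29×10⁻⁵ × sin 79° = 1.43×10⁻⁴ s⁻¹
Pressure gradient: |∂P/∂n| = 600 Pa / 541000 m = 1.11×10⁻³ Pa/m
Geostrophic balance (pressure-gradient force = Coriolis force):
V_g = (1/(fρ)) |∂P/∂n| = 1.11×10⁻³ / (1.43×10⁻⁴ × 1.06) = 7.31 m/s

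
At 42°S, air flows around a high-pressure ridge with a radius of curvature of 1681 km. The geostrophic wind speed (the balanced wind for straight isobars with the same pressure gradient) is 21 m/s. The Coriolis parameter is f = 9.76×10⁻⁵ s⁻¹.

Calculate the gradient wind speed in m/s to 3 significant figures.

Around a high, pressure-gradient force acts outward with centrifugal, so Coriolis balances both:
fV = (1/ρ)|∂P/∂n| + V²/R  →  V² − fR·V + fR·V_g = 0
With fR = 9.76×10⁻⁵ × 1681×10³ m = 164 m/s:
V = [fR − √((fR)² − 4 fR V_g)]/2 = [164 − √(164² − 4×164×21)]/2 = 24.7 m/s
Supergeostrophic (V > V_g = 21 m/s), as expected around a high.

24.7 m/s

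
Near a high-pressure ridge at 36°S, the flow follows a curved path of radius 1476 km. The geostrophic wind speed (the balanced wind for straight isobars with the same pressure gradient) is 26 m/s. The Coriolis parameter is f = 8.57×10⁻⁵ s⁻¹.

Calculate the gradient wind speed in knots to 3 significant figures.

71.1 knots

Around a high, pressure-gradient force acts outward with centrifugal, so Coriolis balances both:
fV = (1/ρ)|∂P/∂n| + V²/R  →  V² − fR·V + fR·V_g = 0
With fR = 8.57×10⁻⁵ × 1476×10³ m = 126 m/s:
V = [fR − √((fR)² − 4 fR V_g)]/2 = [126 − √(126² − 4×126×26)]/2 = 36.6 m/s
Supergeostrophic (V > V_g = 26 m/s), as expected around a high.
Converting: 36.6 m/s × 1.944 = 71.1 knots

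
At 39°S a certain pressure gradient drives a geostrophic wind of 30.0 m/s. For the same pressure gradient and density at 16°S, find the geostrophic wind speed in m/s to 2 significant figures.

68 m/s

With the same pressure gradient and density, V_g ∝ 1/f ∝ 1/sin φ.
V₂ = V₁ · sin φ₁ / sin φ₂ = 30.0 × sin 39° / sin 16°
V₂ = 30.0 × 0.6293/0.2756 = 68 m/s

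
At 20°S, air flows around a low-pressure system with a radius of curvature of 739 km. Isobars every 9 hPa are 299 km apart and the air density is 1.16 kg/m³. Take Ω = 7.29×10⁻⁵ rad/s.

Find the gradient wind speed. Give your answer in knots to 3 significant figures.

56.5 knots

Coriolis parameter at 20°S:
f = 2Ω sin φ = 2 × 7.29×10⁻⁵ × sin 20° = 4.99×10⁻⁵ s⁻¹
Pressure gradient: |∂P/∂n| = 900 Pa / 299000 m = 3.01×10⁻³ Pa/m
Geostrophic speed: V_g = |∂P/∂n|/(fρ) = 3.01×10⁻³/(4.99×10⁻⁵ × 1.16) = 52.0 m/s
Around a low, centrifugal force acts outward with Coriolis, so pressure-gradient force balances both:
(1/ρ)|∂P/∂n| = fV + V²/R  →  V² + fR·V − fR·V_g = 0
With fR = 4.99×10⁻⁵ × 739×10³ m = 36.9 m/s:
V = [−fR + √((fR)² + 4 fR V_g)]/2 = [−36.9 + √(36.9² + 4×36.9×52)]/2 = 29.1 m/s
Subgeostrophic (V < V_g = 52 m/s), as expected around a low.
Converting: 29.1 m/s × 1.944 = 56.5 knots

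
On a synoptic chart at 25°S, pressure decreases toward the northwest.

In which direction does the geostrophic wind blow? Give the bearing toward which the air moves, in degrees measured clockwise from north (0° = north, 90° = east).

225°

The pressure-gradient force points toward the northwest (bearing 315°).
Geostrophic balance: in the Southern Hemisphere the Coriolis force deflects motion to the left, so the geostrophic wind blows 90° to the left of the pressure-gradient force (low pressure on the right).
Rotating 315° by 90° counterclockwise gives 225° — the wind blows toward the southwest.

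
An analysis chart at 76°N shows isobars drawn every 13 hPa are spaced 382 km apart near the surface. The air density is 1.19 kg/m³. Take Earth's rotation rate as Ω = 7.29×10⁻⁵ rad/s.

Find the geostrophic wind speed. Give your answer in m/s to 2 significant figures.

20 m/s

Coriolis parameter at 76°N:
f = 2Ω sin φ = 2 × 7.29×10⁻⁵ × sin 76° = 1.41×10⁻⁴ s⁻¹
Pressure gradient: |∂P/∂n| = 1300 Pa / 382000 m = 3.40×10⁻³ Pa/m
Geostrophic balance (pressure-gradient force = Coriolis force):
V_g = (1/(fρ)) |∂P/∂n| = 3.40×10⁻³ / (1.41×10⁻⁴ × 1.19) = 20.2 m/s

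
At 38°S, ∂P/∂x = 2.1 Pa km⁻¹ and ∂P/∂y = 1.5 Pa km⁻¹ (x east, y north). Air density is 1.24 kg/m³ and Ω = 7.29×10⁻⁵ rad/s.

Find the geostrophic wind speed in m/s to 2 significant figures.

23 m/s

Coriolis parameter at 38°S:
f = 2Ω sin φ = 2 × 7.29×10⁻⁵ × sin 38° = 8.98×10⁻⁵ s⁻¹
In the Southern Hemisphere f is negative: f = −8.98×10⁻⁵ s⁻¹.
Component geostrophic relations (x east, y north):
u_g = −(1/(fρ)) ∂P/∂y,  v_g = (1/(fρ)) ∂P/∂x
u_g = −(1.5×10⁻³)/(−8.98×10⁻⁵ × 1.24) = 13.5 m/s;  v_g = (2.1×10⁻³)/(−8.98×10⁻⁵ × 1.24) = −18.9 m/s
|V_g| = √(u_g² + v_g²) = 23.2 m/s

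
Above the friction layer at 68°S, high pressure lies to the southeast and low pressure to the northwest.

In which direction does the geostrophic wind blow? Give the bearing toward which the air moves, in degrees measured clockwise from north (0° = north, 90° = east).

The pressure-gradient force points toward the northwest (bearing 315°).
Geostrophic balance: in the Southern Hemisphere the Coriolis force deflects motion to the left, so the geostrophic wind blows 90° to the left of the pressure-gradient force (low pressure on the right).
Rotating 315° by 90° counterclockwise gives 225° — the wind blows toward the southwest.

225°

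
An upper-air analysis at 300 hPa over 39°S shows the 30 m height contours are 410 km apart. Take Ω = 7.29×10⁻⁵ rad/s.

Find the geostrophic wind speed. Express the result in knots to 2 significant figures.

Coriolis parameter at 39°S:
f = 2Ω sin φ = 2 × 7.29×10⁻⁵ × sin 39° = 9.18×10⁻⁵ s⁻¹
Height gradient: |∂Z/∂n| = 30 m / 410000 m = 7.32×10⁻⁵
On a pressure surface, geostrophic balance gives V_g = (g/f)|∂Z/∂n|:
V_g = 9.81 × 7.32×10⁻⁵ / 9.18×10⁻⁵ = 7.82 m/s
Converting: 7.82 m/s × 1.944 = 15 knots

15 knots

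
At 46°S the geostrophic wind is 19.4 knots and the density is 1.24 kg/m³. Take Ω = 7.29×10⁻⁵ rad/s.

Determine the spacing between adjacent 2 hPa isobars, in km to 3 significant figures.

Coriolis parameter at 46°S:
f = 2Ω sin φ = 2 × 7.29×10⁻⁵ × sin 46° = 1.05×10⁻⁴ s⁻¹
Wind speed in SI: 19.4 knots = 9.98 m/s
Geostrophic balance rearranged: |∂P/∂n| = f ρ V_g
|∂P/∂n| = 1.05×10⁻⁴ × 1.24 × 9.98 = 1.30×10⁻³ Pa/m
Isobar spacing: Δn = ΔP/|∂P/∂n| = 200 Pa / 1.30×10⁻³ Pa/m = 154091 m ≈ 154 km

154 km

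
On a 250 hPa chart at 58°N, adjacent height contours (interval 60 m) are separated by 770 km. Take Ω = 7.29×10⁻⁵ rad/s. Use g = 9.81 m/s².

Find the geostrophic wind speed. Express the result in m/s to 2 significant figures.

Coriolis parameter at 58°N:
f = 2Ω sin φ = 2 × 7.29×10⁻⁵ × sin 58° = 1.24×10⁻⁴ s⁻¹
Height gradient: |∂Z/∂n| = 60 m / 770000 m = 7.79×10⁻⁵
On a pressure surface, geostrophic balance gives V_g = (g/f)|∂Z/∂n|:
V_g = 9.81 × 7.79×10⁻⁵ / 1.24×10⁻⁴ = 6.18 m/s

6.2 m/s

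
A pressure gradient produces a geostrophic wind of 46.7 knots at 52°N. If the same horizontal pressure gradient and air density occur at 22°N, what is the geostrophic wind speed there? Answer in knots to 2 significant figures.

With the same pressure gradient and density, V_g ∝ 1/f ∝ 1/sin φ.
V₂ = V₁ · sin φ₁ / sin φ₂ = 46.7 × sin 52° / sin 22°
V₂ = 46.7 × 0.7880/0.3746 = 98 knots

98 knots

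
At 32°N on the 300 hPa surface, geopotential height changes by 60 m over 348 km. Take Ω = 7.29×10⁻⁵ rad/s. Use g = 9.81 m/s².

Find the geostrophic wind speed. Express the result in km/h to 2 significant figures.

79 km/h

Coriolis parameter at 32°N:
f = 2Ω sin φ = 2 × 7.29×10⁻⁵ × sin 32° = 7.73×10⁻⁵ s⁻¹
Height gradient: |∂Z/∂n| = 60 m / 348000 m = 1.72×10⁻⁴
On a pressure surface, geostrophic balance gives V_g = (g/f)|∂Z/∂n|:
V_g = 9.81 × 1.72×10⁻⁴ / 7.73×10⁻⁵ = 21.9 m/s
Converting: 21.9 m/s × 3.6 = 79 km/h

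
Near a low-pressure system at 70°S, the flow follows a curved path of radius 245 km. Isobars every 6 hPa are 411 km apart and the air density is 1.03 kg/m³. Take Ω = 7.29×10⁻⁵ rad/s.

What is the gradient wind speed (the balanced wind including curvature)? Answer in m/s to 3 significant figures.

8.30 m/s

Coriolis parameter at 70°S:
f = 2Ω sin φ = 2 × 7.29×10⁻⁵ × sin 70° = 1.37×10⁻⁴ s⁻¹
Pressure gradient: |∂P/∂n| = 600 Pa / 411000 m = 1.46×10⁻³ Pa/m
Geostrophic speed: V_g = |∂P/∂n|/(fρ) = 1.46×10⁻³/(1.37×10⁻⁴ × 1.03) = 10.3 m/s
Around a low, centrifugal force acts outward with Coriolis, so pressure-gradient force balances both:
(1/ρ)|∂P/∂n| = fV + V²/R  →  V² + fR·V − fR·V_g = 0
With fR = 1.37×10⁻⁴ × 245×10³ m = 33.6 m/s:
V = [−fR + √((fR)² + 4 fR V_g)]/2 = [−33.6 + √(33.6² + 4×33.6×10.3)]/2 = 8.3 m/s
Subgeostrophic (V < V_g = 10.3 m/s), as expected around a low.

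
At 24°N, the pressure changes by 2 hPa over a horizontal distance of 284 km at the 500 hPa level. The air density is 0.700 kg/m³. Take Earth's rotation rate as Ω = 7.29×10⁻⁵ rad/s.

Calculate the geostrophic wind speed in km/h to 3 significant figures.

61.1 km/h

Coriolis parameter at 24°N:
f = 2Ω sin φ = 2 × 7.29×10⁻⁵ × sin 24° = 5.93×10⁻⁵ s⁻¹
Pressure gradient: |∂P/∂n| = 200 Pa / 284000 m = 7.04×10⁻⁴ Pa/m
Geostrophic balance (pressure-gradient force = Coriolis force):
V_g = (1/(fρ)) |∂P/∂n| = 7.04×10⁻⁴ / (5.93×10⁻⁵ × 0.700) = 17.0 m/s
Converting: 17.0 m/s × 3.6 = 61.1 km/h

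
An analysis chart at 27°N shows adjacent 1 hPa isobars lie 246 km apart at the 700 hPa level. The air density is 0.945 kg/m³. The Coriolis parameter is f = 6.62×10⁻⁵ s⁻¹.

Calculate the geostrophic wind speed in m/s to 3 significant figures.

6.50 m/s

Pressure gradient: |∂P/∂n| = 100 Pa / 246000 m = 4.07×10⁻⁴ Pa/m
Geostrophic balance (pressure-gradient force = Coriolis force):
V_g = (1/(fρ)) |∂P/∂n| = 4.07×10⁻⁴ / (6.62×10⁻⁵ × 0.945) = 6.50 m/s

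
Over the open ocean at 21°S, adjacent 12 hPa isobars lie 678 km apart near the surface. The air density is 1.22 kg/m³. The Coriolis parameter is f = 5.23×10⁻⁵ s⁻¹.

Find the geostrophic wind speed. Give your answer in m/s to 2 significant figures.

Pressure gradient: |∂P/∂n| = 1200 Pa / 678000 m = 1.77×10⁻³ Pa/m
Geostrophic balance (pressure-gradient force = Coriolis force):
V_g = (1/(fρ)) |∂P/∂n| = 1.77×10⁻³ / (5.23×10⁻⁵ × 1.22) = 27.7 m/s

28 m/s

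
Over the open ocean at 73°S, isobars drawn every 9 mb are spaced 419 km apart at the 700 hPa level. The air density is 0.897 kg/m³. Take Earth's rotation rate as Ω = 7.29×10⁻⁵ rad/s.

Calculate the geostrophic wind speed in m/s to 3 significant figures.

17.2 m/s

Coriolis parameter at 73°S:
f = 2Ω sin φ = 2 × 7.29×10⁻⁵ × sin 73° = 1.39×10⁻⁴ s⁻¹
Pressure gradient: |∂P/∂n| = 900 Pa / 419000 m = 2.15×10⁻³ Pa/m
Geostrophic balance (pressure-gradient force = Coriolis force):
V_g = (1/(fρ)) |∂P/∂n| = 2.15×10⁻³ / (1.39×10⁻⁴ × 0.897) = 17.2 m/s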